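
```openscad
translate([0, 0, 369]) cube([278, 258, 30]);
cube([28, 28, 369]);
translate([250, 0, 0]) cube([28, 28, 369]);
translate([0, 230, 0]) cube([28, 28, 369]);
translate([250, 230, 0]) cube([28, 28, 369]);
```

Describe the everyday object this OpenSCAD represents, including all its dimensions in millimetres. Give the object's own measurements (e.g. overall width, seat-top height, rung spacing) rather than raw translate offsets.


A simple wooden stool: a rectangular seat 278 mm (x) by 258 mm (y), 30 mm thick, top face at z = 399 mm, on four square legs, each 28×28 mm in cross-section. The legs rest on z = 0, each flush with a corner of the seat.


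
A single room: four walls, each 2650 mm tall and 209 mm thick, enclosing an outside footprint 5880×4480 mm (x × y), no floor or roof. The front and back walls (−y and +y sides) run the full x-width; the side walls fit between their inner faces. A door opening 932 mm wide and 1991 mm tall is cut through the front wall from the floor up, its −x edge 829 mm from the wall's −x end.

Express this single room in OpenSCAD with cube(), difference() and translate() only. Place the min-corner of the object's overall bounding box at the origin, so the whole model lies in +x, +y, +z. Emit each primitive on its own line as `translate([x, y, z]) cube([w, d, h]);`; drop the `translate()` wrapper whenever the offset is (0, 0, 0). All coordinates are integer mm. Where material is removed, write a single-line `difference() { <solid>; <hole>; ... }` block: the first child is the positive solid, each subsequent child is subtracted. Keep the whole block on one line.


difference() { cube([5880, 209, 2650]); translate([829, 0, 0]) cube([932, 209, 1991]); }
translate([0, 4271, 0]) cube([5880, 209, 2650]);
translate([0, 209, 0]) cube([209, 4062, 2650]);
translate([5671, 209, 0]) cube([209, 4062, 2650]);


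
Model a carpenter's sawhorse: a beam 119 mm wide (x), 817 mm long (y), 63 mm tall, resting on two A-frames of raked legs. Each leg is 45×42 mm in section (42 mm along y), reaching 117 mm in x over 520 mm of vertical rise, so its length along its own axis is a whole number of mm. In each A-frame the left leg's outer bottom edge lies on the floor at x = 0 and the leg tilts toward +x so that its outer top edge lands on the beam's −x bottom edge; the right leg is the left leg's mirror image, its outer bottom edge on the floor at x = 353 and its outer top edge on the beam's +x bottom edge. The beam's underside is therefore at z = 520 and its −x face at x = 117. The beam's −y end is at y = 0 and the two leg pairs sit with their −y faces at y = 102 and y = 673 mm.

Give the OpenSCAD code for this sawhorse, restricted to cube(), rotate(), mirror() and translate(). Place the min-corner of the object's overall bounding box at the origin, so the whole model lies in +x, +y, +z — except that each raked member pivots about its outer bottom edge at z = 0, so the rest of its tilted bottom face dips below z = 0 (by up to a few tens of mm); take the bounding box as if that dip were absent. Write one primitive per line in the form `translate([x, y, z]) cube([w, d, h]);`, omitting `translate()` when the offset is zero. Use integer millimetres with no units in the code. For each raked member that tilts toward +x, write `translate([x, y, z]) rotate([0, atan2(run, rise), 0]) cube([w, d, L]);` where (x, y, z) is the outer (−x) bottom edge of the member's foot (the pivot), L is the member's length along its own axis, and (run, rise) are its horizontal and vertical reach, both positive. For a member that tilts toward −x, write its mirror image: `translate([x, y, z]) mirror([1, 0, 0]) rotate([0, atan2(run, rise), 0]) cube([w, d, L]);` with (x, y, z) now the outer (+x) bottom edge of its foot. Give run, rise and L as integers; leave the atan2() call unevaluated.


// leg length = √(117² + 520²) = 533
// right-leg outer foot x = 2·117 + 119 = 353
// beam min-corner = (117, 0, 520)
translate([117, 0, 520]) cube([119, 817, 63]);
translate([0, 102, 0]) rotate([0, atan2(117, 520), 0]) cube([45, 42, 533]);
translate([353, 102, 0]) mirror([1, 0, 0]) rotate([0, atan2(117, 520), 0]) cube([45, 42, 533]);
translate([0, 673, 0]) rotate([0, atan2(117, 520), 0]) cube([45, 42, 533]);
translate([353, 673, 0]) mirror([1, 0, 0]) rotate([0, atan2(117, 520), 0]) cube([45, 42, 533]);


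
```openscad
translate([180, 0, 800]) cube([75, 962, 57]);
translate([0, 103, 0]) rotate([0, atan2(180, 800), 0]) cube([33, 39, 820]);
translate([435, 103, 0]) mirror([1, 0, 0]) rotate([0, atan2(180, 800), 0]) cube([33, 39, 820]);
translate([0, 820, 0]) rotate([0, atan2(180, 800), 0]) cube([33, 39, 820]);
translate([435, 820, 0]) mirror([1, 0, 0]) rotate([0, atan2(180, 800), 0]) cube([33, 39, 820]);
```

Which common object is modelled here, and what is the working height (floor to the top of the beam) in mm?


A sawhorse. The overall height is 857 mm.

A beam across two mirrored pairs of raked legs — a sawhorse. The beam's underside is at z = 800 (matching the legs' vertical rise in atan2(180, 800)) and the beam is 57 mm tall, so its top is at 800 + 57 = 857 mm. The raked legs top out at the beam's underside, so that is the highest point.


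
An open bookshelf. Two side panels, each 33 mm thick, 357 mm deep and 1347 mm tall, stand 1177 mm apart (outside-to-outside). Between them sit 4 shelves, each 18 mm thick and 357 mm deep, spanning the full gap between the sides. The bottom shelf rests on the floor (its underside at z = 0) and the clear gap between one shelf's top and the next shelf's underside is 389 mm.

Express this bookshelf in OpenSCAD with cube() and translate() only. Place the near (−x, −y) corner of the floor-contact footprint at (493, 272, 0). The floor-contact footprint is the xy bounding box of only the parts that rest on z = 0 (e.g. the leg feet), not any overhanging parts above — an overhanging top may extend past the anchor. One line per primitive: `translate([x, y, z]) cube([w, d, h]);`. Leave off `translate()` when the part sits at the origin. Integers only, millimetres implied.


translate([493, 272, 0]) cube([33, 357, 1347]);
translate([1637, 272, 0]) cube([33, 357, 1347]);
translate([526, 272, 0]) cube([1111, 357, 18]);
translate([526, 272, 407]) cube([1111, 357, 18]);
translate([526, 272, 814]) cube([1111, 357, 18]);
translate([526, 272, 1221]) cube([1111, 357, 18]);


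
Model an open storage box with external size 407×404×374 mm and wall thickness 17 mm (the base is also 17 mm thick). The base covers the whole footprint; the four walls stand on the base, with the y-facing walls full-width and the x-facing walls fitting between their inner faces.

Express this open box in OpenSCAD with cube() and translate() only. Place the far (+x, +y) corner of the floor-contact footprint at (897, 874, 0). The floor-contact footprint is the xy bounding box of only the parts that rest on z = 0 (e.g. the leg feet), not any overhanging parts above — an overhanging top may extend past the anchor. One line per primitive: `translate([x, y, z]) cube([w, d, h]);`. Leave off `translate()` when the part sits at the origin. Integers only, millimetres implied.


translate([490, 470, 0]) cube([407, 404, 17]);
translate([490, 470, 17]) cube([407, 17, 357]);
translate([490, 857, 17]) cube([407, 17, 357]);
translate([490, 487, 17]) cube([17, 370, 357]);
translate([880, 487, 17]) cube([17, 370, 357]);


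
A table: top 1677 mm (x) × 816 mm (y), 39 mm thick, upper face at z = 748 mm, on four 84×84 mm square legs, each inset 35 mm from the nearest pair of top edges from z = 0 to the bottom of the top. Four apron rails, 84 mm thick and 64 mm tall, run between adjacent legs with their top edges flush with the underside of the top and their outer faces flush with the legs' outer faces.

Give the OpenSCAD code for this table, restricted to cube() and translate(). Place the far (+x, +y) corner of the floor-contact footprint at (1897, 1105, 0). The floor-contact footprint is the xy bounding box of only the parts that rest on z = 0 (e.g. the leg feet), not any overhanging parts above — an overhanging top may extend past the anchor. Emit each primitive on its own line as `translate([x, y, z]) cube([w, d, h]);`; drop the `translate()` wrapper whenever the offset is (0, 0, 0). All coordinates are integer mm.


translate([255, 324, 709]) cube([1677, 816, 39]);
translate([290, 359, 0]) cube([84, 84, 709]);
translate([1813, 359, 0]) cube([84, 84, 709]);
translate([290, 1021, 0]) cube([84, 84, 709]);
translate([1813, 1021, 0]) cube([84, 84, 709]);
translate([374, 359, 645]) cube([1439, 84, 64]);
translate([374, 1021, 645]) cube([1439, 84, 64]);
translate([290, 443, 645]) cube([84, 578, 64]);
translate([1813, 443, 645]) cube([84, 578, 64]);


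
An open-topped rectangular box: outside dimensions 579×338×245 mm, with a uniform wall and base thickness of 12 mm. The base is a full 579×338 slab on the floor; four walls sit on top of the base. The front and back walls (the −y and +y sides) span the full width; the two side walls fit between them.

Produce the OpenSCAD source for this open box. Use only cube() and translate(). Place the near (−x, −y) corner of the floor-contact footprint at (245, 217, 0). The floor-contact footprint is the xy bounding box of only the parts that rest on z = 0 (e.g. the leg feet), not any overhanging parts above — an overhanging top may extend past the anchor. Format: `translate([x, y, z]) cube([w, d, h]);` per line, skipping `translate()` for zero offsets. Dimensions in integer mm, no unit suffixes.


translate([245, 217, 0]) cube([579, 338, 12]);
translate([245, 217, 12]) cube([579, 12, 233]);
translate([245, 543, 12]) cube([579, 12, 233]);
translate([245, 229, 12]) cube([12, 314, 233]);
translate([812, 229, 12]) cube([12, 314, 233]);


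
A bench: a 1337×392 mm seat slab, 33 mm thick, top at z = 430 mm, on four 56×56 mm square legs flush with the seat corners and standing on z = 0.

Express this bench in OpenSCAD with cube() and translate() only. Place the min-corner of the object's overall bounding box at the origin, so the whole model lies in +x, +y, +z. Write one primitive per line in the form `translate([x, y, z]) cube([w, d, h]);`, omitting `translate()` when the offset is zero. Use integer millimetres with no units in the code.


translate([0, 0, 397]) cube([1337, 392, 33]);
cube([56, 56, 397]);
translate([0, 336, 0]) cube([56, 56, 397]);
translate([1281, 0, 0]) cube([56, 56, 397]);
translate([1281, 336, 0]) cube([56, 56, 397]);


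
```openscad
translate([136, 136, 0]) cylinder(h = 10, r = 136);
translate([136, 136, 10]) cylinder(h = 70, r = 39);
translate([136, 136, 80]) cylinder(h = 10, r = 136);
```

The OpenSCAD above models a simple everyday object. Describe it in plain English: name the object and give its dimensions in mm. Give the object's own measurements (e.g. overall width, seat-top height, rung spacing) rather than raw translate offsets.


A spool: two coaxial disc flanges of radius 136 mm and thickness 10 mm, joined by a core cylinder of radius 39 mm and height 70 mm. The lower flange rests on z = 0 and the three cylinders share a vertical axis.


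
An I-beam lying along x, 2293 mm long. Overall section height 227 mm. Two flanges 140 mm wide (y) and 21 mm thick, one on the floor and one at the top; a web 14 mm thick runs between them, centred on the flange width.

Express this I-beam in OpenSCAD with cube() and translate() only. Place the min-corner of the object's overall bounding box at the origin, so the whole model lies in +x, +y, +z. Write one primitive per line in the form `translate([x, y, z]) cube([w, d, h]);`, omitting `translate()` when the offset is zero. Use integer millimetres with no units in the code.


cube([2293, 140, 21]);
translate([0, 63, 21]) cube([2293, 14, 185]);
translate([0, 0, 206]) cube([2293, 140, 21]);


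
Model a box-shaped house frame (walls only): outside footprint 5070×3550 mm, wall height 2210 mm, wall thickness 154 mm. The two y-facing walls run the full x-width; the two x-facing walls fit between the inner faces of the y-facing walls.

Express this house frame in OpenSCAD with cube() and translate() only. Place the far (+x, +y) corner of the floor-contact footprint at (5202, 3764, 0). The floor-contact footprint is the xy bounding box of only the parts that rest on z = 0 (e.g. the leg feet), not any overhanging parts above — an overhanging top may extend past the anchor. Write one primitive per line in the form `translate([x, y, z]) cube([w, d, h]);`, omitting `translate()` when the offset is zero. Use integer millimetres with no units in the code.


translate([132, 214, 0]) cube([5070, 154, 2210]);
translate([132, 3610, 0]) cube([5070, 154, 2210]);
translate([132, 368, 0]) cube([154, 3242, 2210]);
translate([5048, 368, 0]) cube([154, 3242, 2210]);


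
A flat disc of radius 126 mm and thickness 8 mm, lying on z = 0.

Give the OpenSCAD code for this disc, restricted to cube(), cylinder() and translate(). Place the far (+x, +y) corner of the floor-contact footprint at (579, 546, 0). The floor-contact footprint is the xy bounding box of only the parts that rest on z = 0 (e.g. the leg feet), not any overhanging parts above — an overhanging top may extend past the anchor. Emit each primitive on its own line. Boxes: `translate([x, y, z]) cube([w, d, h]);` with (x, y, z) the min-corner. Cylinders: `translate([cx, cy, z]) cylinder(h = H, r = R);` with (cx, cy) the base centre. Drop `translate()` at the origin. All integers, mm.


translate([453, 420, 0]) cylinder(h = 8, r = 126);


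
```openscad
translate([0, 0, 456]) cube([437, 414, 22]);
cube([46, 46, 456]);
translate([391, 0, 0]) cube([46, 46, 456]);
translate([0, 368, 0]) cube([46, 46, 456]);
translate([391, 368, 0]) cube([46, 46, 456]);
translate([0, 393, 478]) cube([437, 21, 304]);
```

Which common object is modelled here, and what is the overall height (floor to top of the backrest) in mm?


A chair. The overall height is 782 mm.

A slab on four corner posts with a tall panel at the back — a chair. The seat slab sits at z = 456 with thickness 22, and the 304 mm backrest starts at the seat top, so the overall height is 456 + 22 + 304 = 782 mm.


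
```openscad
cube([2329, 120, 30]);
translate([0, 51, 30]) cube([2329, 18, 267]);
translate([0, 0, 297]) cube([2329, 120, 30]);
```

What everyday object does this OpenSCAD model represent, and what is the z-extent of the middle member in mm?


An I-beam. The web height is 267 mm.

Two wide flanges with a thin centred web — an I-beam. Overall 327 mm minus two 30 mm flanges gives a web of 327 − 2·30 = 267 mm.


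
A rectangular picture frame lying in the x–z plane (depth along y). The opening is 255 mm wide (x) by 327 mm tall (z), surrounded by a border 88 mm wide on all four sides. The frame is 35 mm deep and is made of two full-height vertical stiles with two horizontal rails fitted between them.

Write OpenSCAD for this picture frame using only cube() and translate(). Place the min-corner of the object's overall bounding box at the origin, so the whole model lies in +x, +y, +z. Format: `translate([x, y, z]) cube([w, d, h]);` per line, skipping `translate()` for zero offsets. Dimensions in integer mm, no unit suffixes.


cube([88, 35, 503]);
translate([343, 0, 0]) cube([88, 35, 503]);
translate([88, 0, 0]) cube([255, 35, 88]);
translate([88, 0, 415]) cube([255, 35, 88]);


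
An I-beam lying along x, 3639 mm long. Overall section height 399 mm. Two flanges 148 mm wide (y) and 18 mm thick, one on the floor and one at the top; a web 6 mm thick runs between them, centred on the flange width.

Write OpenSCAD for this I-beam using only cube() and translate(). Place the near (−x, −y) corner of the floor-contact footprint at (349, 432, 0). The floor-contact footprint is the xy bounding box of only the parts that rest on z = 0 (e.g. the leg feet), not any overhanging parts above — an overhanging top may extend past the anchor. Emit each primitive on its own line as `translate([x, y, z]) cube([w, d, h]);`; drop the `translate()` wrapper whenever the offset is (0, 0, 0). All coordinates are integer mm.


translate([349, 432, 0]) cube([3639, 148, 18]);
translate([349, 503, 18]) cube([3639, 6, 363]);
translate([349, 432, 381]) cube([3639, 148, 18]);


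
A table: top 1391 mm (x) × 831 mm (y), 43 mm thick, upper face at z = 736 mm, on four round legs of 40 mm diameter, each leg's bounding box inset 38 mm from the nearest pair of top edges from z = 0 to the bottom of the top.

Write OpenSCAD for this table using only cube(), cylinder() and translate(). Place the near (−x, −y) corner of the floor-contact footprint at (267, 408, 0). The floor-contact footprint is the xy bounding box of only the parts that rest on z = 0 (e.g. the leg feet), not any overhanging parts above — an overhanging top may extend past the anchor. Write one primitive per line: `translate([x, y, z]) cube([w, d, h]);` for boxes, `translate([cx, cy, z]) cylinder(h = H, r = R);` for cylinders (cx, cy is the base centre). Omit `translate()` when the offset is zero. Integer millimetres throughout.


translate([229, 370, 693]) cube([1391, 831, 43]);
translate([287, 428, 0]) cylinder(h = 693, r = 20);
translate([1562, 428, 0]) cylinder(h = 693, r = 20);
translate([287, 1143, 0]) cylinder(h = 693, r = 20);
translate([1562, 1143, 0]) cylinder(h = 693, r = 20);


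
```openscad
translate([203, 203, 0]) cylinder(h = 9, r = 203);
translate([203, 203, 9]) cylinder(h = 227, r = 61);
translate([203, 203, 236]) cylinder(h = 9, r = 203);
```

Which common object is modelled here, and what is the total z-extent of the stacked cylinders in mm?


A spool. The overall height is 245 mm.

Three coaxial cylinders, large–small–large — a spool. Two 9 mm flanges and a 227 mm core give 9 + 227 + 9 = 245 mm.


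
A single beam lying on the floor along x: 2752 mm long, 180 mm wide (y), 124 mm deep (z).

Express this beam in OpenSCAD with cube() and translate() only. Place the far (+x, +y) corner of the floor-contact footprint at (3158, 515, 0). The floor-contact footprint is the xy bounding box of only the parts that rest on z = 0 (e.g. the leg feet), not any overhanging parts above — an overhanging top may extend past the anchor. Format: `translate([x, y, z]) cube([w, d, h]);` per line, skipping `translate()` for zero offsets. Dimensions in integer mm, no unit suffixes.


translate([406, 335, 0]) cube([2752, 180, 124]);


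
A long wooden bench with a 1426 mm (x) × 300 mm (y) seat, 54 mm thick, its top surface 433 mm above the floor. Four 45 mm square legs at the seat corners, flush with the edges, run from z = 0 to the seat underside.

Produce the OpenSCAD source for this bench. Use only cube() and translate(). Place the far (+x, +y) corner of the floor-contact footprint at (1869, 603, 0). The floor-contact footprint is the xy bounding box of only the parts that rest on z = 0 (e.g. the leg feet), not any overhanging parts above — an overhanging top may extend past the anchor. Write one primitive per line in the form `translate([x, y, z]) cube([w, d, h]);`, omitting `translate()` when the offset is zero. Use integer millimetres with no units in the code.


translate([443, 303, 379]) cube([1426, 300, 54]);
translate([443, 303, 0]) cube([45, 45, 379]);
translate([443, 558, 0]) cube([45, 45, 379]);
translate([1824, 303, 0]) cube([45, 45, 379]);
translate([1824, 558, 0]) cube([45, 45, 379]);


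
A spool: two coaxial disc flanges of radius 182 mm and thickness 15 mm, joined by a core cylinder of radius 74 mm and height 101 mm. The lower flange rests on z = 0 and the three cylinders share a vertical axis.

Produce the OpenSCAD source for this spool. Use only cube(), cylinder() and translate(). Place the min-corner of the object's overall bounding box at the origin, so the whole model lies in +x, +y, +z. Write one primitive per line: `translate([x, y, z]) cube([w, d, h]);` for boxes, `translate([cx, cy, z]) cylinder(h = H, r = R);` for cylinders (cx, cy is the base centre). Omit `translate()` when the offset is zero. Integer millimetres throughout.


translate([182, 182, 0]) cylinder(h = 15, r = 182);
translate([182, 182, 15]) cylinder(h = 101, r = 74);
translate([182, 182, 116]) cylinder(h = 15, r = 182);


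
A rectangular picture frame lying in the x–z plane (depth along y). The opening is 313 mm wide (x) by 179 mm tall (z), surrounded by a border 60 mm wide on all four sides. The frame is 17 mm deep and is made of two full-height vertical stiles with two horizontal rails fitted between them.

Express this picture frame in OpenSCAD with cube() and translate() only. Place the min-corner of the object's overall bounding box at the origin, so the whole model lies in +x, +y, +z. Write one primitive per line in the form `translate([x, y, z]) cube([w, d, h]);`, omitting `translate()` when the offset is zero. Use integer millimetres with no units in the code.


cube([60, 17, 299]);
translate([373, 0, 0]) cube([60, 17, 299]);
translate([60, 0, 0]) cube([313, 17, 60]);
translate([60, 0, 239]) cube([313, 17, 60]);


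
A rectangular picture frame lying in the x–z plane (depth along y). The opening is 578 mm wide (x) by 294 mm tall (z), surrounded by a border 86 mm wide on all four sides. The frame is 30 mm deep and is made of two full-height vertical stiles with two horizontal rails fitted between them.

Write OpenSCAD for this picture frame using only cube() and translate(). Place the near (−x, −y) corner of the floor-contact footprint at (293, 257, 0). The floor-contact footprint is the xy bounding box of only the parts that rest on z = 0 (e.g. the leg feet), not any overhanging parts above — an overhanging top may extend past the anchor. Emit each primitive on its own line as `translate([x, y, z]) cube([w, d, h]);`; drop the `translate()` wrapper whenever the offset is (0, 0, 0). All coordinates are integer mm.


translate([293, 257, 0]) cube([86, 30, 466]);
translate([957, 257, 0]) cube([86, 30, 466]);
translate([379, 257, 0]) cube([578, 30, 86]);
translate([379, 257, 380]) cube([578, 30, 86]);


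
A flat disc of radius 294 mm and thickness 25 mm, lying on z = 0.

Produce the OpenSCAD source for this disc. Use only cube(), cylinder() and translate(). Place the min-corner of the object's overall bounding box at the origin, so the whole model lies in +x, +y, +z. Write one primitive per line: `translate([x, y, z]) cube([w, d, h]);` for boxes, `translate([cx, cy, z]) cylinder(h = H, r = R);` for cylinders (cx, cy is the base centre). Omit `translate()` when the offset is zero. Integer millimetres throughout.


translate([294, 294, 0]) cylinder(h = 25, r = 294);


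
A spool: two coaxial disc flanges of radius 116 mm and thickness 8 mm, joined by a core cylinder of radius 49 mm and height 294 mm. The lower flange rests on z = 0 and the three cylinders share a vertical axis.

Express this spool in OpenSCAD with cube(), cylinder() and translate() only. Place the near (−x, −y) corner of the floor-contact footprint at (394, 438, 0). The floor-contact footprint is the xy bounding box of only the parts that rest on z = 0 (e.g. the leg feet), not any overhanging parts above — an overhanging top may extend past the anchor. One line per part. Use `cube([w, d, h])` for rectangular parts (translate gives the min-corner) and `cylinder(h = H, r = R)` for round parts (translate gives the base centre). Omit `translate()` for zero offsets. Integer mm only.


translate([510, 554, 0]) cylinder(h = 8, r = 116);
translate([510, 554, 8]) cylinder(h = 294, r = 49);
translate([510, 554, 302]) cylinder(h = 8, r = 116);


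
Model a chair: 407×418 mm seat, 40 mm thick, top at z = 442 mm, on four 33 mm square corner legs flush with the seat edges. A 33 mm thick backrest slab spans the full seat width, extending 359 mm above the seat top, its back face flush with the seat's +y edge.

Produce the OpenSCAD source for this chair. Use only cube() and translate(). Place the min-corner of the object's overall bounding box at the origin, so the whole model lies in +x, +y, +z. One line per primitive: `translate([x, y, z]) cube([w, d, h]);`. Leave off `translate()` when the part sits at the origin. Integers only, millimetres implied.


translate([0, 0, 402]) cube([407, 418, 40]);
cube([33, 33, 402]);
translate([374, 0, 0]) cube([33, 33, 402]);
translate([0, 385, 0]) cube([33, 33, 402]);
translate([374, 385, 0]) cube([33, 33, 402]);
translate([0, 385, 442]) cube([407, 33, 359]);


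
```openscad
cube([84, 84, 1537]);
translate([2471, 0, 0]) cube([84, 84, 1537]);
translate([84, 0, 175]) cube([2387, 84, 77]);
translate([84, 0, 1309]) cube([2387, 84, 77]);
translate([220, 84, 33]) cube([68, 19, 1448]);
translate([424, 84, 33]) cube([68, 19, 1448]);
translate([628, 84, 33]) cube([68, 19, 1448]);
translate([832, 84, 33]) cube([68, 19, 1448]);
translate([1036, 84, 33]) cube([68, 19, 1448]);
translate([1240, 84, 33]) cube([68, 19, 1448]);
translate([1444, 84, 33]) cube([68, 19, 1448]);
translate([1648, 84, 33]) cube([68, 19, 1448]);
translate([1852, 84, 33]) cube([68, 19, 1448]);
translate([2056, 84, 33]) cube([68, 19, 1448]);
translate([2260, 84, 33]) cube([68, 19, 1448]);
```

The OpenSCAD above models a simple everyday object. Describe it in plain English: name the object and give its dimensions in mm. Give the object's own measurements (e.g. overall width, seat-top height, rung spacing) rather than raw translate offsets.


A fence section. Two 84×84 mm posts, 1537 mm tall, stand on the floor with a clear span of 2387 mm between their inner faces. Two horizontal rails of 84×77 mm section span the gap between the posts with their undersides at z = 175 mm and z = 1309 mm, flush with the posts' −y face. 11 pickets, each 68 mm wide, 19 mm thick and 1448 mm tall, are fixed to the +y face of the rails with their bottoms at z = 33 mm, spaced across the span with a 136 mm gap after the −x post and between neighbouring pickets, with 143 mm left before the +x post.


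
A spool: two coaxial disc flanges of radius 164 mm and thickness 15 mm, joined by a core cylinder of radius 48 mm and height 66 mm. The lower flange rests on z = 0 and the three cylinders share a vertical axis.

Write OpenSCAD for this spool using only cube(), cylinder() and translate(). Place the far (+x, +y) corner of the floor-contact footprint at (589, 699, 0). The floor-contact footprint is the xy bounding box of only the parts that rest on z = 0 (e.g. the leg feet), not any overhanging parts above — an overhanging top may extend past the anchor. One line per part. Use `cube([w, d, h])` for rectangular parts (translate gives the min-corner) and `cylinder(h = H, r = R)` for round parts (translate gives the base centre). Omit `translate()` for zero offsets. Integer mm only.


translate([425, 535, 0]) cylinder(h = 15, r = 164);
translate([425, 535, 15]) cylinder(h = 66, r = 48);
translate([425, 535, 81]) cylinder(h = 15, r = 164);


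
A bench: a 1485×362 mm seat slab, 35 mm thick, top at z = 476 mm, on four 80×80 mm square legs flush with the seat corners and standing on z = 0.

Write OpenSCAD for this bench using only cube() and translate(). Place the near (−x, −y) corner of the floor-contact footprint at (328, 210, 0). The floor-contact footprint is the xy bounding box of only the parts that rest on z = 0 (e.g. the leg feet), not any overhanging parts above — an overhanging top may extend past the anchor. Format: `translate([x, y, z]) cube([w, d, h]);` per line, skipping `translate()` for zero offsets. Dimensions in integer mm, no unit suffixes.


translate([328, 210, 441]) cube([1485, 362, 35]);
translate([328, 210, 0]) cube([80, 80, 441]);
translate([328, 492, 0]) cube([80, 80, 441]);
translate([1733, 210, 0]) cube([80, 80, 441]);
translate([1733, 492, 0]) cube([80, 80, 441]);


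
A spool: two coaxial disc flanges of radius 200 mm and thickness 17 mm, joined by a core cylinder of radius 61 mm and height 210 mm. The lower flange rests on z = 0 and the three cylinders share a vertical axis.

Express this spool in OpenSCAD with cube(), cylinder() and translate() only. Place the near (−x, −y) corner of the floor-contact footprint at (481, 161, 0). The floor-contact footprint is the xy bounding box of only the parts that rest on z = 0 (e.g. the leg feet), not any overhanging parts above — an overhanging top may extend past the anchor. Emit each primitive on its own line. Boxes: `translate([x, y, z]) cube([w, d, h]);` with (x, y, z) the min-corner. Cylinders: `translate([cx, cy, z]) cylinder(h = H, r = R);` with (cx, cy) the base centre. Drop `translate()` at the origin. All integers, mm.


translate([681, 361, 0]) cylinder(h = 17, r = 200);
translate([681, 361, 17]) cylinder(h = 210, r = 61);
translate([681, 361, 227]) cylinder(h = 17, r = 200);


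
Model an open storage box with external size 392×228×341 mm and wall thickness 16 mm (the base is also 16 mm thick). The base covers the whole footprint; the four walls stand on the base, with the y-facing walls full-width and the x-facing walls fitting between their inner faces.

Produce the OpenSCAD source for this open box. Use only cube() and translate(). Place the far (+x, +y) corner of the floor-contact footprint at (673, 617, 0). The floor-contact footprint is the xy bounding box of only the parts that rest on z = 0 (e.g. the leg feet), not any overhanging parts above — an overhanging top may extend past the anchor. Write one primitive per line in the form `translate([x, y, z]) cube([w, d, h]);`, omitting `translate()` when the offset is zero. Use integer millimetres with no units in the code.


translate([281, 389, 0]) cube([392, 228, 16]);
translate([281, 389, 16]) cube([392, 16, 325]);
translate([281, 601, 16]) cube([392, 16, 325]);
translate([281, 405, 16]) cube([16, 196, 325]);
translate([657, 405, 16]) cube([16, 196, 325]);


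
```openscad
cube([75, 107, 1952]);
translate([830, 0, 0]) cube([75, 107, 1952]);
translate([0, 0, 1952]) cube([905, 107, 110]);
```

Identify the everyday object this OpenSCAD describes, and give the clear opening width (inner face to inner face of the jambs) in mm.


A door frame. The clear opening width is 755 mm.

Two 1952 mm tall posts with a header on top — a door frame. The left jamb is 75 mm wide at x = 0; the right jamb starts at x = 830. The clear opening is 830 − 75 = 755 mm.


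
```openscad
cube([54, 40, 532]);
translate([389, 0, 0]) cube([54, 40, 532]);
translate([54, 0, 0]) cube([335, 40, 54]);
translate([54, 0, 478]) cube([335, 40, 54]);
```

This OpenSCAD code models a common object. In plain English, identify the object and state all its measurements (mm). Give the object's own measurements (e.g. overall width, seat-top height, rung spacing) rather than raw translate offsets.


A rectangular picture frame lying in the x–z plane (depth along y). The opening is 335 mm wide (x) by 424 mm tall (z), surrounded by a border 54 mm wide on all four sides. The frame is 40 mm deep and is made of two full-height vertical stiles with two horizontal rails fitted between them.


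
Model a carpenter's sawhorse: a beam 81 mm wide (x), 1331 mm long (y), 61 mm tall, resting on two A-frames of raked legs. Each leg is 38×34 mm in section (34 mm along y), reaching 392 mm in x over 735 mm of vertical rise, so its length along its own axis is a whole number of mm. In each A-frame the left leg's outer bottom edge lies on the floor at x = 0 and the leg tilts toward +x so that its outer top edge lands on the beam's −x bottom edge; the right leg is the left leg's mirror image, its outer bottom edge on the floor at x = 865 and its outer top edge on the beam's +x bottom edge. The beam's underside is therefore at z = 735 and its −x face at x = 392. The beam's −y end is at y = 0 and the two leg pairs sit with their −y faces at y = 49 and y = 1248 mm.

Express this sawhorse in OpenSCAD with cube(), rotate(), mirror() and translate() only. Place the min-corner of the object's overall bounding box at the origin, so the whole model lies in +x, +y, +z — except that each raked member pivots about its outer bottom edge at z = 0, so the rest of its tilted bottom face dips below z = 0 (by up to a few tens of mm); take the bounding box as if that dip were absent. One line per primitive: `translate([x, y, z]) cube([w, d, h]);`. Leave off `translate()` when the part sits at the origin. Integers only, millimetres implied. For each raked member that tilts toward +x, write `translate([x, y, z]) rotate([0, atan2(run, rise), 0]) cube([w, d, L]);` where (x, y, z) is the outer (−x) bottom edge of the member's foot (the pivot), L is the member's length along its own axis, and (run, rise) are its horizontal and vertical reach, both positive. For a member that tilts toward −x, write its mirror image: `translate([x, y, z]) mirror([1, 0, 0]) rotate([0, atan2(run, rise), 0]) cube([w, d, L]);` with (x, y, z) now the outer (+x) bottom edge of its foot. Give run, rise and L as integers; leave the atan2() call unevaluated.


translate([392, 0, 735]) cube([81, 1331, 61]);
translate([0, 49, 0]) rotate([0, atan2(392, 735), 0]) cube([38, 34, 833]);
translate([865, 49, 0]) mirror([1, 0, 0]) rotate([0, atan2(392, 735), 0]) cube([38, 34, 833]);
translate([0, 1248, 0]) rotate([0, atan2(392, 735), 0]) cube([38, 34, 833]);
translate([865, 1248, 0]) mirror([1, 0, 0]) rotate([0, atan2(392, 735), 0]) cube([38, 34, 833]);


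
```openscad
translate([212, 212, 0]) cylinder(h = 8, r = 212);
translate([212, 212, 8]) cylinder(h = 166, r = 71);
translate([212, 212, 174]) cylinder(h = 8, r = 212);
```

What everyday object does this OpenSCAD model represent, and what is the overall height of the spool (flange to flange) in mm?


A spool. The overall height is 182 mm.

Three coaxial cylinders, large–small–large — a spool. Two 8 mm flanges and a 166 mm core give 8 + 166 + 8 = 182 mm.


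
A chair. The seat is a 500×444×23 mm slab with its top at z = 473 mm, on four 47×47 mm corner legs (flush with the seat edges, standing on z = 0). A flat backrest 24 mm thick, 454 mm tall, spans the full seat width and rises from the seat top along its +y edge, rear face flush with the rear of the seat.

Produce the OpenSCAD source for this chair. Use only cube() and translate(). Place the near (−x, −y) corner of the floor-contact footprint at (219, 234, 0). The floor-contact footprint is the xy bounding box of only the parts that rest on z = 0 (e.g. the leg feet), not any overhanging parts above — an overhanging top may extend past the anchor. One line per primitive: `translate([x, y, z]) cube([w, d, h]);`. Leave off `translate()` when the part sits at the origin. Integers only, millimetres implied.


// leg_h = 473 - 23 = 450
translate([219, 234, 450]) cube([500, 444, 23]);
translate([219, 234, 0]) cube([47, 47, 450]);
translate([672, 234, 0]) cube([47, 47, 450]);
translate([219, 631, 0]) cube([47, 47, 450]);
translate([672, 631, 0]) cube([47, 47, 450]);
translate([219, 654, 473]) cube([500, 24, 454]);


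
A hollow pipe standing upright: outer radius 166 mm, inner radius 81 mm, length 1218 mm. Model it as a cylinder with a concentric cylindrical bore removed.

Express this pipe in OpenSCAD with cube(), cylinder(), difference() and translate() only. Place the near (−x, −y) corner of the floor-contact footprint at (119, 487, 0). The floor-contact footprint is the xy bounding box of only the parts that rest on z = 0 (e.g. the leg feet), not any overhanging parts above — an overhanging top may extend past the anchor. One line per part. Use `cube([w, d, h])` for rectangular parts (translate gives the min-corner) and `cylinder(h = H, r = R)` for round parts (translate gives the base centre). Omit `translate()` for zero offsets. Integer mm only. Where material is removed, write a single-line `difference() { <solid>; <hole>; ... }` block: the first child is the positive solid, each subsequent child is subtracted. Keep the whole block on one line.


difference() { translate([285, 653, 0]) cylinder(h = 1218, r = 166); translate([285, 653, 0]) cylinder(h = 1218, r = 81); }


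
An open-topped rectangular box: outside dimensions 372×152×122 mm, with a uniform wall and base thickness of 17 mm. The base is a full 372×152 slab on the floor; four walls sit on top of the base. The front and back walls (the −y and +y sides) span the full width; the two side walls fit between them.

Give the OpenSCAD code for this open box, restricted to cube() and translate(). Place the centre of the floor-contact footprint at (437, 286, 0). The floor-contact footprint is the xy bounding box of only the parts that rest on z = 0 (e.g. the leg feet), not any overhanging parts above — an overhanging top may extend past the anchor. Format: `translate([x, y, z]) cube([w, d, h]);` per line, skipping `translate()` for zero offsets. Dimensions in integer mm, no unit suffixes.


translate([251, 210, 0]) cube([372, 152, 17]);
translate([251, 210, 17]) cube([372, 17, 105]);
translate([251, 345, 17]) cube([372, 17, 105]);
translate([251, 227, 17]) cube([17, 118, 105]);
translate([606, 227, 17]) cube([17, 118, 105]);


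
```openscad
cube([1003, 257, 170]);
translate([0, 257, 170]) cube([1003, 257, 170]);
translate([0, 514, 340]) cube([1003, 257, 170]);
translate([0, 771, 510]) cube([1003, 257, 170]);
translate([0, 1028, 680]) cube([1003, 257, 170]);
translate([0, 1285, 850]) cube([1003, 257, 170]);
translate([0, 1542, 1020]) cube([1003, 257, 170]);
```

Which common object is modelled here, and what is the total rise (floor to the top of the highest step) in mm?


A staircase. The total rise is 1190 mm.

7 identical blocks, each offset up and back from the previous — a staircase. Each step is 170 mm tall and there are 7 of them, so the total rise is 7 × 170 = 1190 mm.


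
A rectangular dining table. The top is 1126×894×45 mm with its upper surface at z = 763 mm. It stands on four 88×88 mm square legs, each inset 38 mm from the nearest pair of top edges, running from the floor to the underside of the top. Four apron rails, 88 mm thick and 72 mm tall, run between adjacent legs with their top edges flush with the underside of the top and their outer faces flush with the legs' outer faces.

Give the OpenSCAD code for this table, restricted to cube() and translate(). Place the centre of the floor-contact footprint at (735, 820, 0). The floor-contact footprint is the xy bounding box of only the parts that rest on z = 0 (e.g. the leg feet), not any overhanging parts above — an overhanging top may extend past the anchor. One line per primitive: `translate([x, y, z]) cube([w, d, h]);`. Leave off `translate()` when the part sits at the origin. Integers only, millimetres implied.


translate([172, 373, 718]) cube([1126, 894, 45]);
translate([210, 411, 0]) cube([88, 88, 718]);
translate([1172, 411, 0]) cube([88, 88, 718]);
translate([210, 1141, 0]) cube([88, 88, 718]);
translate([1172, 1141, 0]) cube([88, 88, 718]);
translate([298, 411, 646]) cube([874, 88, 72]);
translate([298, 1141, 646]) cube([874, 88, 72]);
translate([210, 499, 646]) cube([88, 642, 72]);
translate([1172, 499, 646]) cube([88, 642, 72]);


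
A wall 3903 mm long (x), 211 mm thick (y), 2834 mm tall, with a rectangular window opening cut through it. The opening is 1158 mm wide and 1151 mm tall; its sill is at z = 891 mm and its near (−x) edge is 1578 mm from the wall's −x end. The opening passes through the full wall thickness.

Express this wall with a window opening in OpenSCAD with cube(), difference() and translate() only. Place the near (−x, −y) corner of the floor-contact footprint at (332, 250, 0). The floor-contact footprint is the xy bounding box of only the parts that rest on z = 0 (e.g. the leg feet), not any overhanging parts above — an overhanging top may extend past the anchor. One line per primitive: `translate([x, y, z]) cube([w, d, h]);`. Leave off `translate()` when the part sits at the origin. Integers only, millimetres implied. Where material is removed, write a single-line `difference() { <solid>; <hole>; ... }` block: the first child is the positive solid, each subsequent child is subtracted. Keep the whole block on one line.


difference() { translate([332, 250, 0]) cube([3903, 211, 2834]); translate([1910, 250, 891]) cube([1158, 211, 1151]); }
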